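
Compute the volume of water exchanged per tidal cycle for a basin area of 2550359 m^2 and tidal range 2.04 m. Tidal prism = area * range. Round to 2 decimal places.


Tidal prism = Area * Tidal range
P = 2550359 * 2.04
P = 5202732.36 m^3

5202732.36


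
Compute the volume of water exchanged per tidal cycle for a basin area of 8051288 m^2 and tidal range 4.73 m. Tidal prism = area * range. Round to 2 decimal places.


Tidal prism = Area * Tidal range
P = 8051288 * 4.73
P = 38082592.24 m^3

38082592.24


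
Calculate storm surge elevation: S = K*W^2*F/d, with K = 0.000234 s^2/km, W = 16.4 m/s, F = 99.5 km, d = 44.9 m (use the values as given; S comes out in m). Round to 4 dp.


S = K * W^2 * F / d
W^2 = 16.4^2 = 268.96
S = 0.000234 * 268.96 * 99.5 / 44.9
Numerator = 0.000234 * 268.96 * 99.5 = 6.262196
S = 6.262196 / 44.9 = 0.1395 m

0.1395


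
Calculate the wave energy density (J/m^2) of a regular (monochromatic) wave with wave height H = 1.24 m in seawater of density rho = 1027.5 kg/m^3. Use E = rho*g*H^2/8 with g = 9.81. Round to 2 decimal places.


E = (1/8) * rho * g * H^2
E = (1/8) * 1027.5 * 9.81 * 1.24^2
E = 0.125 * 1027.5 * 9.81 * 1.5376
E = 1937.33 J/m^2

1937.33


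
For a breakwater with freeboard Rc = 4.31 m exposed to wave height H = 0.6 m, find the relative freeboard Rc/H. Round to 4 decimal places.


Relative freeboard = Rc / H
= 4.31 / 0.6
= 7.1833

7.1833


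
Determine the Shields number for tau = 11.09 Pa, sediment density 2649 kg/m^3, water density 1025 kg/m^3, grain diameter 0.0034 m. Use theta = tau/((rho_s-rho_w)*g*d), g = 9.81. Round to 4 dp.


theta = tau / ((rho_s - rho_w) * g * d)
rho_s - rho_w = 2649 - 1025 = 1624
Denominator = 1624 * 9.81 * 0.0034 = 54.166896
theta = 11.09 / 54.166896
theta = 0.2047

0.2047


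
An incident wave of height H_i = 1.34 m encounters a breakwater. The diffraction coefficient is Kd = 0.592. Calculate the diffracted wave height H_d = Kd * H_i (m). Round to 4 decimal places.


H_d = Kd * H_i
H_d = 0.592 * 1.34
H_d = 0.7933 m

0.7933


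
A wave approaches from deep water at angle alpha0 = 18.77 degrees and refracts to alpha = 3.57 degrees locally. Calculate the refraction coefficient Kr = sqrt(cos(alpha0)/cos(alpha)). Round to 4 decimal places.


Kr = sqrt(cos(alpha0) / cos(alpha))
cos(18.77) = 0.946818
cos(3.57) = 0.998059
Kr = sqrt(0.946818 / 0.998059)
Kr = sqrt(0.948659)
Kr = 0.9740

0.9740


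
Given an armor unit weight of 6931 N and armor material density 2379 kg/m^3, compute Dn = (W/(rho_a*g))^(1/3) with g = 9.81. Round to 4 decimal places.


V = W / (rho_a * g)
V = 6931 / (2379 * 9.81)
V = 6931 / 23337.99
V = 0.296984 m^3
Dn = V^(1/3) = 0.296984^(1/3)
Dn = 0.6672 m

0.6672


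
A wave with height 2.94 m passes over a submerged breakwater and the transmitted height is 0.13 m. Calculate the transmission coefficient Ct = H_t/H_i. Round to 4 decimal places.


Ct = H_t / H_i
Ct = 0.13 / 2.94
Ct = 0.0442

0.0442


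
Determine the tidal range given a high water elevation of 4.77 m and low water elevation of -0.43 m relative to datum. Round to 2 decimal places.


Tidal range = High water - Low water
Tidal range = 4.77 - (-0.43)
Tidal range = 5.20 m

5.20


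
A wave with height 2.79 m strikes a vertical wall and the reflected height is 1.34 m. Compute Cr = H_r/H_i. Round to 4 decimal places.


Cr = H_r / H_i
Cr = 1.34 / 2.79
Cr = 0.4803

0.4803


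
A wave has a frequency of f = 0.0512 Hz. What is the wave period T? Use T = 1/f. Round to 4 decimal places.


T = 1 / f
T = 1 / 0.0512
T = 19.5313 s

19.5313


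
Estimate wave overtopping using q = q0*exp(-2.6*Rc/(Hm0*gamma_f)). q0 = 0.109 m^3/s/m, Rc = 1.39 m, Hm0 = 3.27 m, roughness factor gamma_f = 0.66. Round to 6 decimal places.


q = q0 * exp(-2.6 * Rc / (Hm0 * gamma_f))
Exponent = -2.6 * 1.39 / (3.27 * 0.66)
= -2.6 * 1.39 / 2.1582
= -1.674544
exp(-1.674544) = 0.187394
q = 0.109 * 0.187394
q = 0.020426 m^3/s/m

0.020426


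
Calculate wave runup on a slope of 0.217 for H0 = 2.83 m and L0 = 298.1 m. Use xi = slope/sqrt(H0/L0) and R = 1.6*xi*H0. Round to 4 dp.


xi = slope / sqrt(H0/L0)
H0/L0 = 2.83/298.1 = 0.009493
sqrt(0.009493) = 0.097434
xi = 0.217 / 0.097434 = 2.227140
R = 1.6 * xi * H0 = 1.6 * 2.227140 * 2.83
R = 10.0845 m

10.0845


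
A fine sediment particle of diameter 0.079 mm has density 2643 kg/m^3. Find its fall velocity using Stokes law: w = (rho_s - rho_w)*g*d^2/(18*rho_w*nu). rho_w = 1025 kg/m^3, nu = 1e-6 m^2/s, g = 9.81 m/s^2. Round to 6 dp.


w = (rho_s - rho_w) * g * d^2 / (18 * rho_w * nu)
d = 0.079 mm = 0.000079 m
rho_s - rho_w = 2643 - 1025 = 1618
Numerator = 1618 * 9.81 * (0.000079)^2 = 0.000099060772
Denominator = 18 * 1025 * 1e-6 = 0.018450
w = 0.005369 m/s

0.005369


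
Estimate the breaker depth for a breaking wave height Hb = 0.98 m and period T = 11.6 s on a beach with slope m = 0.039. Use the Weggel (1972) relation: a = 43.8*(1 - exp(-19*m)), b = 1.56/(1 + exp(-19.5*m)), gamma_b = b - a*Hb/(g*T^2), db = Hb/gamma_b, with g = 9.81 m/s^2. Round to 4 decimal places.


a = 43.8 * (1 - exp(-19 * m))
exp(-19 * 0.039) = exp(-0.7410) = 0.476637
a = 43.8 * (1 - 0.476637) = 22.923298
b = 1.56 / (1 + exp(-19.5 * m))
exp(-19.5 * 0.039) = exp(-0.7605) = 0.467433
b = 1.56 / (1 + 0.467433) = 1.063081
Hb / (g * T^2) = 0.98 / (9.81 * 11.6^2) = 0.98 / 1320.0336 = 0.00074241
gamma_b = b - a * Hb/(g*T^2) = 1.063081 - 22.923298 * 0.00074241 = 1.046063
db = Hb / gamma_b = 0.98 / 1.046063
db = 0.9368 m

0.9368


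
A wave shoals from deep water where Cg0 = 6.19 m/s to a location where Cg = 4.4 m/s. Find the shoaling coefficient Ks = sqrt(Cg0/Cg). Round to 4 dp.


Ks = sqrt(Cg0 / Cg)
Ks = sqrt(6.19 / 4.4)
Ks = sqrt(1.4068)
Ks = 1.1861

1.1861


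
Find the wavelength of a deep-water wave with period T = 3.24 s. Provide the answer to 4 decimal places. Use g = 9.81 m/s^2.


L0 = g * T^2 / (2 * pi)
L0 = 9.81 * 3.24^2 / (2 * pi)
L0 = 9.81 * 10.4976 / 6.28319
L0 = 102.9815 / 6.28319
L0 = 16.3900 m

16.3900


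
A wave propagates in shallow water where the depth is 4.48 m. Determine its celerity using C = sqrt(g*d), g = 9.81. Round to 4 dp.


Using the shallow-water approximation:
C = sqrt(g * d) = sqrt(9.81 * 4.48)
C = sqrt(43.9488)
C = 6.6294 m/s

6.6294


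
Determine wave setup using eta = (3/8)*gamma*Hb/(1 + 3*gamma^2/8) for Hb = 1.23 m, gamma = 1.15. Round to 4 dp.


eta = (3/8) * gamma * Hb / (1 + 3*gamma^2/8)
Numerator = (3/8) * 1.15 * 1.23 = 0.530438
Denominator = 1 + 3*1.15^2/8 = 1 + 0.495938 = 1.495938
eta = 0.530438 / 1.495938
eta = 0.3546 m

0.3546


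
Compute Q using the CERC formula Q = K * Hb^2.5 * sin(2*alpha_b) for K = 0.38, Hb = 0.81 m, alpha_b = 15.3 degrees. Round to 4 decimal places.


Q = K * Hb^2.5 * sin(2 * alpha_b)
Hb^2.5 = 0.81^2.5 = 0.590490
sin(2 * 15.3) = sin(30.6) = 0.509041
Q = 0.38 * 0.590490 * 0.509041
Q = 0.1142 m^3/s

0.1142


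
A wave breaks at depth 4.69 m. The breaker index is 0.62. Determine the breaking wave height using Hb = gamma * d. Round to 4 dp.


Hb = gamma * d
Hb = 0.62 * 4.69
Hb = 2.9078 m

2.9078


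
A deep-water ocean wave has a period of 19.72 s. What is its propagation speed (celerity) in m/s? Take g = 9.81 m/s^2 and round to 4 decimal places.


We use the deep-water celerity formula:
C = g * T / (2 * pi)
C = 9.81 * 19.72 / (2 * 3.14159...)
C = 193.453200 / 6.283185
C = 30.7890 m/s

30.7890


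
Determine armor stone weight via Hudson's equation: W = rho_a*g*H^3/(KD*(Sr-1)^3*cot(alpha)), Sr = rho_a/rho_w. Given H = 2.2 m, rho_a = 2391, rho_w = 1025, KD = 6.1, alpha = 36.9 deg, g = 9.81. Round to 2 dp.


Sr = rho_a / rho_w = 2391 / 1025 = 2.332683
(Sr - 1) = 1.332683
(Sr - 1)^3 = 2.366903
cot(36.9) = 1 / tan(36.9) = 1 / 0.750821 = 1.331875
Numerator = 2391 * 9.81 * 2.2^3 = 249756.4001
Denominator = 6.1 * 2.366903 * 1.331875 = 19.229757
W = 249756.4001 / 19.229757
W = 12988.02 N

12988.02


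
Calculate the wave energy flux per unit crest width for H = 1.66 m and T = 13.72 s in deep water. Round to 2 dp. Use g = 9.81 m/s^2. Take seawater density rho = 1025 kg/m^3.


P = rho * g^2 * H^2 * T / (32 * pi)
P = 1025 * 9.81^2 * 1.66^2 * 13.72 / (32 * pi)
P = 1025 * 96.2361 * 2.7556 * 13.72 / 100.53096
P = 37096.45 W/m

37096.45


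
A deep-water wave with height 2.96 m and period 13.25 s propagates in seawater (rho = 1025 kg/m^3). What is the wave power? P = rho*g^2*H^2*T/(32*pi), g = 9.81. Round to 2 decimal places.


P = rho * g^2 * H^2 * T / (32 * pi)
P = 1025 * 9.81^2 * 2.96^2 * 13.25 / (32 * pi)
P = 1025 * 96.2361 * 8.7616 * 13.25 / 100.53096
P = 113909.86 W/m

113909.86


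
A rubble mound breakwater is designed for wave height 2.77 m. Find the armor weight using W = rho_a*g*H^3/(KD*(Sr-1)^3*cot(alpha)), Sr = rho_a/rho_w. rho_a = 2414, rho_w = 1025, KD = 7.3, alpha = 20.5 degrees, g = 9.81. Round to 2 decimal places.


Sr = rho_a / rho_w = 2414 / 1025 = 2.355122
(Sr - 1) = 1.355122
(Sr - 1)^3 = 2.488486
cot(20.5) = 1 / tan(20.5) = 1 / 0.373885 = 2.674621
Numerator = 2414 * 9.81 * 2.77^3 = 503321.6137
Denominator = 7.3 * 2.488486 * 2.674621 = 48.587028
W = 503321.6137 / 48.587028
W = 10359.18 N

10359.18


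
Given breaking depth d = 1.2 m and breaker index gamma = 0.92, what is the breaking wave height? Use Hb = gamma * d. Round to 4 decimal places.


Hb = gamma * d
Hb = 0.92 * 1.2
Hb = 1.1040 m

1.1040


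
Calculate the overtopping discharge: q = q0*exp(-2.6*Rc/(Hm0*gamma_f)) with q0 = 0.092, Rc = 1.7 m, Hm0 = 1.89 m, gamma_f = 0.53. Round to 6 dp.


q = q0 * exp(-2.6 * Rc / (Hm0 * gamma_f))
Exponent = -2.6 * 1.7 / (1.89 * 0.53)
= -2.6 * 1.7 / 1.0017
= -4.412499
exp(-4.412499) = 0.012125
q = 0.092 * 0.012125
q = 0.001115 m^3/s/m

0.001115


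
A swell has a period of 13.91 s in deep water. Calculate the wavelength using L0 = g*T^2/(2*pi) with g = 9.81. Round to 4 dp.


L0 = g * T^2 / (2 * pi)
L0 = 9.81 * 13.91^2 / (2 * pi)
L0 = 9.81 * 193.4881 / 6.28319
L0 = 1898.1183 / 6.28319
L0 = 302.0949 m

302.0949


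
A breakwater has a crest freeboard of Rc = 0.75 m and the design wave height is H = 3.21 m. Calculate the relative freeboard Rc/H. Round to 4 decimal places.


Relative freeboard = Rc / H
= 0.75 / 3.21
= 0.2336

0.2336


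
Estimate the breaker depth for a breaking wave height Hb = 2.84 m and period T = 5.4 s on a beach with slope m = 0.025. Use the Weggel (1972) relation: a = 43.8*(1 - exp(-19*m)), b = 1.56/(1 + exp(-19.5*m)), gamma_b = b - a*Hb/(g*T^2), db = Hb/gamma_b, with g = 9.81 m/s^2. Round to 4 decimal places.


a = 43.8 * (1 - exp(-19 * m))
exp(-19 * 0.025) = exp(-0.4750) = 0.621885
a = 43.8 * (1 - 0.621885) = 16.561435
b = 1.56 / (1 + exp(-19.5 * m))
exp(-19.5 * 0.025) = exp(-0.4875) = 0.614160
b = 1.56 / (1 + 0.614160) = 0.966447
Hb / (g * T^2) = 2.84 / (9.81 * 5.4^2) = 2.84 / 286.0596 = 0.00992800
gamma_b = b - a * Hb/(g*T^2) = 0.966447 - 16.561435 * 0.00992800 = 0.802025
db = Hb / gamma_b = 2.84 / 0.802025
db = 3.5410 m

3.5410


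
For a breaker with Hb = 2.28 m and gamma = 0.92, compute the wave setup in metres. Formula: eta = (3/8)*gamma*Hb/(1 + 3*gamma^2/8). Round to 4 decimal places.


eta = (3/8) * gamma * Hb / (1 + 3*gamma^2/8)
Numerator = (3/8) * 0.92 * 2.28 = 0.786600
Denominator = 1 + 3*0.92^2/8 = 1 + 0.317400 = 1.317400
eta = 0.786600 / 1.317400
eta = 0.5971 m

0.5971


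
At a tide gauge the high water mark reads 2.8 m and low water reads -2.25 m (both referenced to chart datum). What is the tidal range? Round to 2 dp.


Tidal range = High water - Low water
Tidal range = 2.8 - (-2.25)
Tidal range = 5.05 m

5.05


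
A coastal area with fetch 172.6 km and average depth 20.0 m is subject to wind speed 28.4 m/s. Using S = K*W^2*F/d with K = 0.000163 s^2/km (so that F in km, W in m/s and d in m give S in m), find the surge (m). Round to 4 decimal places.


S = K * W^2 * F / d
W^2 = 28.4^2 = 806.56
S = 0.000163 * 806.56 * 172.6 / 20.0
Numerator = 0.000163 * 806.56 * 172.6 = 22.691598
S = 22.691598 / 20.0 = 1.1346 m

1.1346


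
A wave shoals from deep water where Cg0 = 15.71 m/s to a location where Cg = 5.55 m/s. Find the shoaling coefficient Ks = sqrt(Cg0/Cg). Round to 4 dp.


Ks = sqrt(Cg0 / Cg)
Ks = sqrt(15.71 / 5.55)
Ks = sqrt(2.8306)
Ks = 1.6824

1.6824


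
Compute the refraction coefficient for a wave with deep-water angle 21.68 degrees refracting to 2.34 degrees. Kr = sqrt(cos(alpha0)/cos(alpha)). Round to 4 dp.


Kr = sqrt(cos(alpha0) / cos(alpha))
cos(21.68) = 0.929262
cos(2.34) = 0.999166
Kr = sqrt(0.929262 / 0.999166)
Kr = sqrt(0.930037)
Kr = 0.9644

0.9644


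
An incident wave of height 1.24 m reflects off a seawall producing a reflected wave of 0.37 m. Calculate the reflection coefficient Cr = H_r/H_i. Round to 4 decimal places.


Cr = H_r / H_i
Cr = 0.37 / 1.24
Cr = 0.2984

0.2984


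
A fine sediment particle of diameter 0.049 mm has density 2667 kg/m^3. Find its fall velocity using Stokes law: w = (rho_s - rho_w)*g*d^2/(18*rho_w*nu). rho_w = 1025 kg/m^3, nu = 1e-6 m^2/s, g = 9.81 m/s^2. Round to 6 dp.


w = (rho_s - rho_w) * g * d^2 / (18 * rho_w * nu)
d = 0.049 mm = 0.000049 m
rho_s - rho_w = 2667 - 1025 = 1642
Numerator = 1642 * 9.81 * (0.000049)^2 = 0.000038675356
Denominator = 18 * 1025 * 1e-6 = 0.018450
w = 0.002096 m/s

0.002096


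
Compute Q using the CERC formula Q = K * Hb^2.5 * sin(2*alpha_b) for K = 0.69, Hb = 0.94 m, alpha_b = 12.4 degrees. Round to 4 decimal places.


Q = K * Hb^2.5 * sin(2 * alpha_b)
Hb^2.5 = 0.94^2.5 = 0.856682
sin(2 * 12.4) = sin(24.8) = 0.419452
Q = 0.69 * 0.856682 * 0.419452
Q = 0.2479 m^3/s

0.2479


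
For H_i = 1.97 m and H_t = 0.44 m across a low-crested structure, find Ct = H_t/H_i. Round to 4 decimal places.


Ct = H_t / H_i
Ct = 0.44 / 1.97
Ct = 0.2234

0.2234


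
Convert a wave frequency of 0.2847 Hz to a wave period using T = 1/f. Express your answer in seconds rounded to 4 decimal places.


T = 1 / f
T = 1 / 0.2847
T = 3.5125 s

3.5125


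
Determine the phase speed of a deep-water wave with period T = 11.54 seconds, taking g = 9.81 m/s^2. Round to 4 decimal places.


We use the deep-water celerity formula:
C = g * T / (2 * pi)
C = 9.81 * 11.54 / (2 * 3.14159...)
C = 113.207400 / 6.283185
C = 18.0175 m/s

18.0175


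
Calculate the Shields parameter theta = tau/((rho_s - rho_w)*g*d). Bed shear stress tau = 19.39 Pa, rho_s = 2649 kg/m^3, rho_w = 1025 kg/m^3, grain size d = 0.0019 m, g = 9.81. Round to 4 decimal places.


theta = tau / ((rho_s - rho_w) * g * d)
rho_s - rho_w = 2649 - 1025 = 1624
Denominator = 1624 * 9.81 * 0.0019 = 30.269736
theta = 19.39 / 30.269736
theta = 0.6406

0.6406


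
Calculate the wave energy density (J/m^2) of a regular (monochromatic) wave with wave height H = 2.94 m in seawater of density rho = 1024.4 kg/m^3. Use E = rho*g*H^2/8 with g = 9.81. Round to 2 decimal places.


E = (1/8) * rho * g * H^2
E = (1/8) * 1024.4 * 9.81 * 2.94^2
E = 0.125 * 1024.4 * 9.81 * 8.6436
E = 10857.84 J/m^2

10857.84


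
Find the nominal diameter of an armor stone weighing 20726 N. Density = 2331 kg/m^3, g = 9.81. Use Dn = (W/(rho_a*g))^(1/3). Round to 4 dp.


V = W / (rho_a * g)
V = 20726 / (2331 * 9.81)
V = 20726 / 22867.11
V = 0.906367 m^3
Dn = V^(1/3) = 0.906367^(1/3)
Dn = 0.9678 m

0.9678


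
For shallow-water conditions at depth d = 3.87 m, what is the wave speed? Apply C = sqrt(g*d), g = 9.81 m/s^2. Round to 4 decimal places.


Using the shallow-water approximation:
C = sqrt(g * d) = sqrt(9.81 * 3.87)
C = sqrt(37.9647)
C = 6.1616 m/s

6.1616


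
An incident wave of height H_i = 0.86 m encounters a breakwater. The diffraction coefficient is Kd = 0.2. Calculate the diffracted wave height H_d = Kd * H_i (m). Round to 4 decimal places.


H_d = Kd * H_i
H_d = 0.2 * 0.86
H_d = 0.1720 m

0.1720


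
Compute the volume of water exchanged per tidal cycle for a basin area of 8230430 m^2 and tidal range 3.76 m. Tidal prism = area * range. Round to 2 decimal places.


Tidal prism = Area * Tidal range
P = 8230430 * 3.76
P = 30946416.80 m^3

30946416.80


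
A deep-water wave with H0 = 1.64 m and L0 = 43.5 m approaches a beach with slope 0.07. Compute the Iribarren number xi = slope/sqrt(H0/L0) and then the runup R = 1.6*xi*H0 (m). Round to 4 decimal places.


xi = slope / sqrt(H0/L0)
H0/L0 = 1.64/43.5 = 0.037701
sqrt(0.037701) = 0.194168
xi = 0.07 / 0.194168 = 0.360513
R = 1.6 * xi * H0 = 1.6 * 0.360513 * 1.64
R = 0.9460 m

0.9460


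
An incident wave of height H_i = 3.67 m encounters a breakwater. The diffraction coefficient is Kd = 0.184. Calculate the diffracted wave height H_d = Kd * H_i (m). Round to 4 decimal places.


H_d = Kd * H_i
H_d = 0.184 * 3.67
H_d = 0.6753 m

0.6753


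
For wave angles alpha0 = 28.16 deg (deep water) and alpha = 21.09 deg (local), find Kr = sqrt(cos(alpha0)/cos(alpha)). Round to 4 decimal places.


Kr = sqrt(cos(alpha0) / cos(alpha))
cos(28.16) = 0.881633
cos(21.09) = 0.933016
Kr = sqrt(0.881633 / 0.933016)
Kr = sqrt(0.944928)
Kr = 0.9721

0.9721


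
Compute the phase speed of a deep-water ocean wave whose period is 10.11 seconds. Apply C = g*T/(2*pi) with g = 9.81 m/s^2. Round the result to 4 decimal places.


We use the deep-water celerity formula:
C = g * T / (2 * pi)
C = 9.81 * 10.11 / (2 * 3.14159...)
C = 99.179100 / 6.283185
C = 15.7848 m/s

15.7848


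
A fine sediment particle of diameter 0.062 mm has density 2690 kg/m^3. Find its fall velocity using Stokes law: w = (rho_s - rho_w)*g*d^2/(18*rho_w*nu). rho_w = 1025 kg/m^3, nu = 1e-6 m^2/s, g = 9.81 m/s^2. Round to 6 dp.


w = (rho_s - rho_w) * g * d^2 / (18 * rho_w * nu)
d = 0.062 mm = 0.000062 m
rho_s - rho_w = 2690 - 1025 = 1665
Numerator = 1665 * 9.81 * (0.000062)^2 = 0.000062786551
Denominator = 18 * 1025 * 1e-6 = 0.018450
w = 0.003403 m/s

0.003403


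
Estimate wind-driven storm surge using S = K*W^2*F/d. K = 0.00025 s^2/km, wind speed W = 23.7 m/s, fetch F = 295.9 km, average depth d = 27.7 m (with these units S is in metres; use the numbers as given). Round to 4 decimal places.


S = K * W^2 * F / d
W^2 = 23.7^2 = 561.69
S = 0.00025 * 561.69 * 295.9 / 27.7
Numerator = 0.00025 * 561.69 * 295.9 = 41.551018
S = 41.551018 / 27.7 = 1.5000 m

1.5000


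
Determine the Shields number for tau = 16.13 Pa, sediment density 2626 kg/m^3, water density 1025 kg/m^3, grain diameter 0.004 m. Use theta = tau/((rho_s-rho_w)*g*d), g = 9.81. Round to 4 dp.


theta = tau / ((rho_s - rho_w) * g * d)
rho_s - rho_w = 2626 - 1025 = 1601
Denominator = 1601 * 9.81 * 0.004 = 62.823240
theta = 16.13 / 62.823240
theta = 0.2568

0.2568


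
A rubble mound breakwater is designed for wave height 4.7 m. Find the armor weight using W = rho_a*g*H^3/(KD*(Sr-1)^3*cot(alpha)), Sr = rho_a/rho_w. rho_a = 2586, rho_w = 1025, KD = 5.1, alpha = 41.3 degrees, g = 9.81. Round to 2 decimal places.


Sr = rho_a / rho_w = 2586 / 1025 = 2.522927
(Sr - 1) = 1.522927
(Sr - 1)^3 = 3.532134
cot(41.3) = 1 / tan(41.3) = 1 / 0.878521 = 1.138276
Numerator = 2586 * 9.81 * 4.7^3 = 2633850.3872
Denominator = 5.1 * 3.532134 * 1.138276 = 20.504770
W = 2633850.3872 / 20.504770
W = 128450.62 N

128450.62


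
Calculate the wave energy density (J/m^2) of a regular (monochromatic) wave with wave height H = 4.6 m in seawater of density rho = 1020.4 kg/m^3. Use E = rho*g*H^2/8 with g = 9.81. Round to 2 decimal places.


E = (1/8) * rho * g * H^2
E = (1/8) * 1020.4 * 9.81 * 4.6^2
E = 0.125 * 1020.4 * 9.81 * 21.1600
E = 26476.78 J/m^2

26476.78


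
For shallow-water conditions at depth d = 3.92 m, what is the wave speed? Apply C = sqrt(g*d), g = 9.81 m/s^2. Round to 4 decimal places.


Using the shallow-water approximation:
C = sqrt(g * d) = sqrt(9.81 * 3.92)
C = sqrt(38.4552)
C = 6.2012 m/s

6.2012


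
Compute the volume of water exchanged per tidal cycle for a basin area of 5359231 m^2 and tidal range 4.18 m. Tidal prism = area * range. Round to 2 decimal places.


Tidal prism = Area * Tidal range
P = 5359231 * 4.18
P = 22401585.58 m^3

22401585.58


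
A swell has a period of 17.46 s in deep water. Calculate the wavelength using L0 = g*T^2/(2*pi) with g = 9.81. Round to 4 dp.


L0 = g * T^2 / (2 * pi)
L0 = 9.81 * 17.46^2 / (2 * pi)
L0 = 9.81 * 304.8516 / 6.28319
L0 = 2990.5942 / 6.28319
L0 = 475.9678 m

475.9678


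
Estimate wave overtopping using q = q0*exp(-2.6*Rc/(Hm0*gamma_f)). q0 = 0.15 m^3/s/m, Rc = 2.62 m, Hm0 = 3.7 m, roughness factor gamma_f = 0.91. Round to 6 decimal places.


q = q0 * exp(-2.6 * Rc / (Hm0 * gamma_f))
Exponent = -2.6 * 2.62 / (3.7 * 0.91)
= -2.6 * 2.62 / 3.3670
= -2.023166
exp(-2.023166) = 0.132236
q = 0.15 * 0.132236
q = 0.019835 m^3/s/m

0.019835


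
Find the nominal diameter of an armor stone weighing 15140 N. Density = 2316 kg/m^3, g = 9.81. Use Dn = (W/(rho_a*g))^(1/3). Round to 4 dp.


V = W / (rho_a * g)
V = 15140 / (2316 * 9.81)
V = 15140 / 22719.96
V = 0.666374 m^3
Dn = V^(1/3) = 0.666374^(1/3)
Dn = 0.8735 m

0.8735


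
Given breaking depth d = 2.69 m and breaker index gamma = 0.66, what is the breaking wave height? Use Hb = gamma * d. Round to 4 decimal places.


Hb = gamma * d
Hb = 0.66 * 2.69
Hb = 1.7754 m

1.7754


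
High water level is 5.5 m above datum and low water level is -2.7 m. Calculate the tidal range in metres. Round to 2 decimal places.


Tidal range = High water - Low water
Tidal range = 5.5 - (-2.7)
Tidal range = 8.20 m

8.20


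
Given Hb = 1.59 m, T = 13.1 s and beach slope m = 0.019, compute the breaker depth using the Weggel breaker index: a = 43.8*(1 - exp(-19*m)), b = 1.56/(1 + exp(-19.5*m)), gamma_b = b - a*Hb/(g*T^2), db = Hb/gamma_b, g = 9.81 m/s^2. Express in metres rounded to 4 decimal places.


a = 43.8 * (1 - exp(-19 * m))
exp(-19 * 0.019) = exp(-0.3610) = 0.696979
a = 43.8 * (1 - 0.696979) = 13.272320
b = 1.56 / (1 + exp(-19.5 * m))
exp(-19.5 * 0.019) = exp(-0.3705) = 0.690389
b = 1.56 / (1 + 0.690389) = 0.922864
Hb / (g * T^2) = 1.59 / (9.81 * 13.1^2) = 1.59 / 1683.4941 = 0.00094446
gamma_b = b - a * Hb/(g*T^2) = 0.922864 - 13.272320 * 0.00094446 = 0.910329
db = Hb / gamma_b = 1.59 / 0.910329
db = 1.7466 m

1.7466


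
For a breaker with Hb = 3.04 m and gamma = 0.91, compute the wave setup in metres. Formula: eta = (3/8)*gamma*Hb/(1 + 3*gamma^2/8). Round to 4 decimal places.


eta = (3/8) * gamma * Hb / (1 + 3*gamma^2/8)
Numerator = (3/8) * 0.91 * 3.04 = 1.037400
Denominator = 1 + 3*0.91^2/8 = 1 + 0.310538 = 1.310538
eta = 1.037400 / 1.310538
eta = 0.7916 m

0.7916


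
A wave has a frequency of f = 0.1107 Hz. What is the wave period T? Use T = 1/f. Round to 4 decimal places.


T = 1 / f
T = 1 / 0.1107
T = 9.0334 s

9.0334


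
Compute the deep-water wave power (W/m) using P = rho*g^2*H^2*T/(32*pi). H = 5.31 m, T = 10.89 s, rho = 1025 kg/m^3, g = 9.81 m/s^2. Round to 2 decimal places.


P = rho * g^2 * H^2 * T / (32 * pi)
P = 1025 * 9.81^2 * 5.31^2 * 10.89 / (32 * pi)
P = 1025 * 96.2361 * 28.1961 * 10.89 / 100.53096
P = 301286.00 W/m

301286.00


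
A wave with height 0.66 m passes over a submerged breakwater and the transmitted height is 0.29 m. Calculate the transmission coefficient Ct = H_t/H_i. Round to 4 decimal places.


Ct = H_t / H_i
Ct = 0.29 / 0.66
Ct = 0.4394

0.4394


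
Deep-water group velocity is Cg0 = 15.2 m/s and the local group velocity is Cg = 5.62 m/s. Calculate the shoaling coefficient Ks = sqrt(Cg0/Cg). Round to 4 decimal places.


Ks = sqrt(Cg0 / Cg)
Ks = sqrt(15.2 / 5.62)
Ks = sqrt(2.7046)
Ks = 1.6446

1.6446


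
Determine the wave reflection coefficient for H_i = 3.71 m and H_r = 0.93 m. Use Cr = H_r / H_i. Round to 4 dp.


Cr = H_r / H_i
Cr = 0.93 / 3.71
Cr = 0.2507

0.2507


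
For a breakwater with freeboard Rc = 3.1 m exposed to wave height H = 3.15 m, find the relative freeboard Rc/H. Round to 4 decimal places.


Relative freeboard = Rc / H
= 3.1 / 3.15
= 0.9841

0.9841


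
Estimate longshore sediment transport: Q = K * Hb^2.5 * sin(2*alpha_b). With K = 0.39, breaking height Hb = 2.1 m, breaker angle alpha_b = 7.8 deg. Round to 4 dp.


Q = K * Hb^2.5 * sin(2 * alpha_b)
Hb^2.5 = 2.1^2.5 = 6.390697
sin(2 * 7.8) = sin(15.6) = 0.268920
Q = 0.39 * 6.390697 * 0.268920
Q = 0.6702 m^3/s

0.6702


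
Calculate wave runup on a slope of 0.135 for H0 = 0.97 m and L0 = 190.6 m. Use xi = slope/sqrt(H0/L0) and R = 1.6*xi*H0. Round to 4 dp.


xi = slope / sqrt(H0/L0)
H0/L0 = 0.97/190.6 = 0.005089
sqrt(0.005089) = 0.071339
xi = 0.135 / 0.071339 = 1.892384
R = 1.6 * xi * H0 = 1.6 * 1.892384 * 0.97
R = 2.9370 m

2.9370


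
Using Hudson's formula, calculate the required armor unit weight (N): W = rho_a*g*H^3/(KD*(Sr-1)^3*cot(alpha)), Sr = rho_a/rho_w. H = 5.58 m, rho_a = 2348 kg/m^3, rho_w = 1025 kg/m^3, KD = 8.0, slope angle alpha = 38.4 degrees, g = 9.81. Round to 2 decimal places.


Sr = rho_a / rho_w = 2348 / 1025 = 2.290732
(Sr - 1) = 1.290732
(Sr - 1)^3 = 2.150344
cot(38.4) = 1 / tan(38.4) = 1 / 0.792590 = 1.261686
Numerator = 2348 * 9.81 * 5.58^3 = 4001931.9249
Denominator = 8.0 * 2.150344 * 1.261686 = 21.704471
W = 4001931.9249 / 21.704471
W = 184382.84 N

184382.84


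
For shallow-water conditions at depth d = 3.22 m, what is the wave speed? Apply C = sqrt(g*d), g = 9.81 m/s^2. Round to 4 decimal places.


Using the shallow-water approximation:
C = sqrt(g * d) = sqrt(9.81 * 3.22)
C = sqrt(31.5882)
C = 5.6203 m/s

5.6203


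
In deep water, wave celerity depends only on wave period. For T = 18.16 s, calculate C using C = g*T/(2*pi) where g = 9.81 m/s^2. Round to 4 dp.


We use the deep-water celerity formula:
C = g * T / (2 * pi)
C = 9.81 * 18.16 / (2 * 3.14159...)
C = 178.149600 / 6.283185
C = 28.3534 m/s

28.3534


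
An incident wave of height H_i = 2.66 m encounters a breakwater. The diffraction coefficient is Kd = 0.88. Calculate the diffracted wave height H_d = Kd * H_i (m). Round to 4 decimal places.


H_d = Kd * H_i
H_d = 0.88 * 2.66
H_d = 2.3408 m

2.3408


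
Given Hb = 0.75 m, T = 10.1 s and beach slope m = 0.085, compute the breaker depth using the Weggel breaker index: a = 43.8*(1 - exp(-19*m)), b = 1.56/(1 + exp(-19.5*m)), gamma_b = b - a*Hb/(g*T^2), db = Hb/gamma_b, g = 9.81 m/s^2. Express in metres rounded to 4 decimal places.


a = 43.8 * (1 - exp(-19 * m))
exp(-19 * 0.085) = exp(-1.6150) = 0.198891
a = 43.8 * (1 - 0.198891) = 35.088589
b = 1.56 / (1 + exp(-19.5 * m))
exp(-19.5 * 0.085) = exp(-1.6575) = 0.190615
b = 1.56 / (1 + 0.190615) = 1.310247
Hb / (g * T^2) = 0.75 / (9.81 * 10.1^2) = 0.75 / 1000.7181 = 0.00074946
gamma_b = b - a * Hb/(g*T^2) = 1.310247 - 35.088589 * 0.00074946 = 1.283950
db = Hb / gamma_b = 0.75 / 1.283950
db = 0.5841 m

0.5841


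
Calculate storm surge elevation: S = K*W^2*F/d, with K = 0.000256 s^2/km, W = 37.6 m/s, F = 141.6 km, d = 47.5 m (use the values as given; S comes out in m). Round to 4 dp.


S = K * W^2 * F / d
W^2 = 37.6^2 = 1413.76
S = 0.000256 * 1413.76 * 141.6 / 47.5
Numerator = 0.000256 * 1413.76 * 141.6 = 51.248234
S = 51.248234 / 47.5 = 1.0789 m

1.0789


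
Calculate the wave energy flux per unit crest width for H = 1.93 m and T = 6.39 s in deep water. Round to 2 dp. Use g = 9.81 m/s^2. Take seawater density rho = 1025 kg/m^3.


P = rho * g^2 * H^2 * T / (32 * pi)
P = 1025 * 9.81^2 * 1.93^2 * 6.39 / (32 * pi)
P = 1025 * 96.2361 * 3.7249 * 6.39 / 100.53096
P = 23354.87 W/m

23354.87


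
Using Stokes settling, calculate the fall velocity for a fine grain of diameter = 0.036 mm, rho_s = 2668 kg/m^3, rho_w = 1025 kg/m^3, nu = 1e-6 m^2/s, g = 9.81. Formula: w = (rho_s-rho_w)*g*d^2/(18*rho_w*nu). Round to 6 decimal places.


w = (rho_s - rho_w) * g * d^2 / (18 * rho_w * nu)
d = 0.036 mm = 0.000036 m
rho_s - rho_w = 2668 - 1025 = 1643
Numerator = 1643 * 9.81 * (0.000036)^2 = 0.000020888708
Denominator = 18 * 1025 * 1e-6 = 0.018450
w = 0.001132 m/s

0.001132


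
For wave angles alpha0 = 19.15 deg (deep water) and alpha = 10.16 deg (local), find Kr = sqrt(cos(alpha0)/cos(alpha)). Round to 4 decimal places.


Kr = sqrt(cos(alpha0) / cos(alpha))
cos(19.15) = 0.944663
cos(10.16) = 0.984319
Kr = sqrt(0.944663 / 0.984319)
Kr = sqrt(0.959712)
Kr = 0.9796

0.9796


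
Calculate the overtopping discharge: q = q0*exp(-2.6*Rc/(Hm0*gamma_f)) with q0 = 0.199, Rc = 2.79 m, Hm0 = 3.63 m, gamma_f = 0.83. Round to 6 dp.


q = q0 * exp(-2.6 * Rc / (Hm0 * gamma_f))
Exponent = -2.6 * 2.79 / (3.63 * 0.83)
= -2.6 * 2.79 / 3.0129
= -2.407647
exp(-2.407647) = 0.090027
q = 0.199 * 0.090027
q = 0.017915 m^3/s/m

0.017915


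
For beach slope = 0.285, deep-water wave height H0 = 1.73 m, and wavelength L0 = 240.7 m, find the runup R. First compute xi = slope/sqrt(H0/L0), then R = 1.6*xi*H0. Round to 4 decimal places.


xi = slope / sqrt(H0/L0)
H0/L0 = 1.73/240.7 = 0.007187
sqrt(0.007187) = 0.084778
xi = 0.285 / 0.084778 = 3.361707
R = 1.6 * xi * H0 = 1.6 * 3.361707 * 1.73
R = 9.3052 m

9.3052


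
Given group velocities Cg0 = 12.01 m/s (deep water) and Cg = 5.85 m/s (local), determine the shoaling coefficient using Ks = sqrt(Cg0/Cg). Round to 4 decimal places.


Ks = sqrt(Cg0 / Cg)
Ks = sqrt(12.01 / 5.85)
Ks = sqrt(2.0530)
Ks = 1.4328

1.4328


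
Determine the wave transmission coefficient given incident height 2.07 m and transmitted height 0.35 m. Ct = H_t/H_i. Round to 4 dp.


Ct = H_t / H_i
Ct = 0.35 / 2.07
Ct = 0.1691

0.1691


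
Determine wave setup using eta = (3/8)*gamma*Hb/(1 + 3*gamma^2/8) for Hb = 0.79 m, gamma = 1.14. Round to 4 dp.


eta = (3/8) * gamma * Hb / (1 + 3*gamma^2/8)
Numerator = (3/8) * 1.14 * 0.79 = 0.337725
Denominator = 1 + 3*1.14^2/8 = 1 + 0.487350 = 1.487350
eta = 0.337725 / 1.487350
eta = 0.2271 m

0.2271


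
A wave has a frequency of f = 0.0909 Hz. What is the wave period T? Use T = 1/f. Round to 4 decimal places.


T = 1 / f
T = 1 / 0.0909
T = 11.0011 s

11.0011


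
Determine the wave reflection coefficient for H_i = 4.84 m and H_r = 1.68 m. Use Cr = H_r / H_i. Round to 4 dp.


Cr = H_r / H_i
Cr = 1.68 / 4.84
Cr = 0.3471

0.3471


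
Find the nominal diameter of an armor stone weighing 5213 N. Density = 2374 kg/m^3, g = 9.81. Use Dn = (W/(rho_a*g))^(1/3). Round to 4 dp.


V = W / (rho_a * g)
V = 5213 / (2374 * 9.81)
V = 5213 / 23288.94
V = 0.223840 m^3
Dn = V^(1/3) = 0.223840^(1/3)
Dn = 0.6072 m

0.6072


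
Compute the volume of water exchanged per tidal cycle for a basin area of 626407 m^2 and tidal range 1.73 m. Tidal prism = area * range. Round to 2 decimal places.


Tidal prism = Area * Tidal range
P = 626407 * 1.73
P = 1083684.11 m^3

1083684.11


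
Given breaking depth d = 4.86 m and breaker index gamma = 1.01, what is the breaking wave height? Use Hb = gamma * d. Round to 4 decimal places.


Hb = gamma * d
Hb = 1.01 * 4.86
Hb = 4.9086 m

4.9086


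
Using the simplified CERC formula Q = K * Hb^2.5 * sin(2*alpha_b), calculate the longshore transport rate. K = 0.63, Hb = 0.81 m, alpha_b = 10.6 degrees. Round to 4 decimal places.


Q = K * Hb^2.5 * sin(2 * alpha_b)
Hb^2.5 = 0.81^2.5 = 0.590490
sin(2 * 10.6) = sin(21.2) = 0.361625
Q = 0.63 * 0.590490 * 0.361625
Q = 0.1345 m^3/s

0.1345


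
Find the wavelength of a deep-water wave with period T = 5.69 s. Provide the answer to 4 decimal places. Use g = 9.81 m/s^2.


L0 = g * T^2 / (2 * pi)
L0 = 9.81 * 5.69^2 / (2 * pi)
L0 = 9.81 * 32.3761 / 6.28319
L0 = 317.6095 / 6.28319
L0 = 50.5491 m

50.5491


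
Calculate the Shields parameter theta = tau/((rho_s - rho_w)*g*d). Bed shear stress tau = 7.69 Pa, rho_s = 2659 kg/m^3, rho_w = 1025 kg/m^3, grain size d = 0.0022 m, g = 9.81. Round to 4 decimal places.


theta = tau / ((rho_s - rho_w) * g * d)
rho_s - rho_w = 2659 - 1025 = 1634
Denominator = 1634 * 9.81 * 0.0022 = 35.264988
theta = 7.69 / 35.264988
theta = 0.2181

0.2181


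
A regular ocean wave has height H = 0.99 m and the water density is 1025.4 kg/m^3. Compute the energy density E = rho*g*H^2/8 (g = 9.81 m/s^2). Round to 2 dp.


E = (1/8) * rho * g * H^2
E = (1/8) * 1025.4 * 9.81 * 0.99^2
E = 0.125 * 1025.4 * 9.81 * 0.9801
E = 1232.37 J/m^2

1232.37


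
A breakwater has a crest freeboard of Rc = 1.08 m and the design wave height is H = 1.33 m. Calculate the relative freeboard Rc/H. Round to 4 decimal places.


Relative freeboard = Rc / H
= 1.08 / 1.33
= 0.8120

0.8120


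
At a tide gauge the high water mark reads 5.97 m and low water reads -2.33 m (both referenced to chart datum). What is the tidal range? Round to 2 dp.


Tidal range = High water - Low water
Tidal range = 5.97 - (-2.33)
Tidal range = 8.30 m

8.30


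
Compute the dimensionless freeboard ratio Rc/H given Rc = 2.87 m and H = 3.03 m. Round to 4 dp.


Relative freeboard = Rc / H
= 2.87 / 3.03
= 0.9472

0.9472


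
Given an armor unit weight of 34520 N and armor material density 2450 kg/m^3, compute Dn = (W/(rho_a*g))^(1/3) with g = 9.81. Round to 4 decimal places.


V = W / (rho_a * g)
V = 34520 / (2450 * 9.81)
V = 34520 / 24034.50
V = 1.436269 m^3
Dn = V^(1/3) = 1.436269^(1/3)
Dn = 1.1283 m

1.1283


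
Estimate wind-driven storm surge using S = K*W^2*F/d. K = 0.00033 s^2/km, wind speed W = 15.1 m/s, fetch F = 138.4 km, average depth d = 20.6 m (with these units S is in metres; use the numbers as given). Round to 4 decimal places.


S = K * W^2 * F / d
W^2 = 15.1^2 = 228.01
S = 0.00033 * 228.01 * 138.4 / 20.6
Numerator = 0.00033 * 228.01 * 138.4 = 10.413673
S = 10.413673 / 20.6 = 0.5055 m

0.5055


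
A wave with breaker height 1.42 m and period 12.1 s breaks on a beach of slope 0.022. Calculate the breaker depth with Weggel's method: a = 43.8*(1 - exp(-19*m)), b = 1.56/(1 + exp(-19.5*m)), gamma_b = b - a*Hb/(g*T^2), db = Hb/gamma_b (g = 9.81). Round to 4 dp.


a = 43.8 * (1 - exp(-19 * m))
exp(-19 * 0.022) = exp(-0.4180) = 0.658362
a = 43.8 * (1 - 0.658362) = 14.963734
b = 1.56 / (1 + exp(-19.5 * m))
exp(-19.5 * 0.022) = exp(-0.4290) = 0.651160
b = 1.56 / (1 + 0.651160) = 0.944790
Hb / (g * T^2) = 1.42 / (9.81 * 12.1^2) = 1.42 / 1436.2821 = 0.00098866
gamma_b = b - a * Hb/(g*T^2) = 0.944790 - 14.963734 * 0.00098866 = 0.929996
db = Hb / gamma_b = 1.42 / 0.929996
db = 1.5269 m

1.5269


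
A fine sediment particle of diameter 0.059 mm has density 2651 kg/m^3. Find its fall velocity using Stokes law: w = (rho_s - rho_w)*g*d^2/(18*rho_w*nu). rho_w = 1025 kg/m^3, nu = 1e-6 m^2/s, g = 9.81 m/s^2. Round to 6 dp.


w = (rho_s - rho_w) * g * d^2 / (18 * rho_w * nu)
d = 0.059 mm = 0.000059 m
rho_s - rho_w = 2651 - 1025 = 1626
Numerator = 1626 * 9.81 * (0.000059)^2 = 0.000055525640
Denominator = 18 * 1025 * 1e-6 = 0.018450
w = 0.003010 m/s

0.003010


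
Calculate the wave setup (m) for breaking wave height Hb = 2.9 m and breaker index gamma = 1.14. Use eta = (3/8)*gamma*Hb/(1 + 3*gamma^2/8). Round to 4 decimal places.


eta = (3/8) * gamma * Hb / (1 + 3*gamma^2/8)
Numerator = (3/8) * 1.14 * 2.9 = 1.239750
Denominator = 1 + 3*1.14^2/8 = 1 + 0.487350 = 1.487350
eta = 1.239750 / 1.487350
eta = 0.8335 m

0.8335


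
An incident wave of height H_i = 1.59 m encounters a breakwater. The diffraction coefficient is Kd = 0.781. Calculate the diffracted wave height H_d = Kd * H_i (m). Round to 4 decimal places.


H_d = Kd * H_i
H_d = 0.781 * 1.59
H_d = 1.2418 m

1.2418


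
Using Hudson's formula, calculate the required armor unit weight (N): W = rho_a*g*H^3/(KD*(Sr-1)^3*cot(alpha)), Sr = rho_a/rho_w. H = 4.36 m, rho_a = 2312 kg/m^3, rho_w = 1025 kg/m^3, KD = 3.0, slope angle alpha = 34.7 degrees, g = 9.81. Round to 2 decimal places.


Sr = rho_a / rho_w = 2312 / 1025 = 2.255610
(Sr - 1) = 1.255610
(Sr - 1)^3 = 1.979539
cot(34.7) = 1 / tan(34.7) = 1 / 0.692433 = 1.444183
Numerator = 2312 * 9.81 * 4.36^3 = 1879820.1690
Denominator = 3.0 * 1.979539 * 1.444183 = 8.576452
W = 1879820.1690 / 8.576452
W = 219183.90 N

219183.90


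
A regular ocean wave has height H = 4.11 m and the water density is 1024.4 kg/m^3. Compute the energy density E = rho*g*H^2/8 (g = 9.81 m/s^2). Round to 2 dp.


E = (1/8) * rho * g * H^2
E = (1/8) * 1024.4 * 9.81 * 4.11^2
E = 0.125 * 1024.4 * 9.81 * 16.8921
E = 21219.36 J/m^2

21219.36


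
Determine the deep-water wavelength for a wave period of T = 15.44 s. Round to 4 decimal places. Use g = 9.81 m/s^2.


L0 = g * T^2 / (2 * pi)
L0 = 9.81 * 15.44^2 / (2 * pi)
L0 = 9.81 * 238.3936 / 6.28319
L0 = 2338.6412 / 6.28319
L0 = 372.2063 m

372.2063


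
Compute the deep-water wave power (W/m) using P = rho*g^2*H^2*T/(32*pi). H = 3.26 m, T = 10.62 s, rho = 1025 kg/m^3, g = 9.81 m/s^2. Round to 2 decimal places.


P = rho * g^2 * H^2 * T / (32 * pi)
P = 1025 * 9.81^2 * 3.26^2 * 10.62 / (32 * pi)
P = 1025 * 96.2361 * 10.6276 * 10.62 / 100.53096
P = 110744.39 W/m

110744.39


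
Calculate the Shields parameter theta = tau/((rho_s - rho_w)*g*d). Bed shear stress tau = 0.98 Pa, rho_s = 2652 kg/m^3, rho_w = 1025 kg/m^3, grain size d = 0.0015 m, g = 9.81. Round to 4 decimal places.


theta = tau / ((rho_s - rho_w) * g * d)
rho_s - rho_w = 2652 - 1025 = 1627
Denominator = 1627 * 9.81 * 0.0015 = 23.941305
theta = 0.98 / 23.941305
theta = 0.0409

0.0409


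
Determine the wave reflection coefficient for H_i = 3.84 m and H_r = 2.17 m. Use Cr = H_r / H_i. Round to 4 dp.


Cr = H_r / H_i
Cr = 2.17 / 3.84
Cr = 0.5651

0.5651


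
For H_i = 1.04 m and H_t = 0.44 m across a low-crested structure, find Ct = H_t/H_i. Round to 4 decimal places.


Ct = H_t / H_i
Ct = 0.44 / 1.04
Ct = 0.4231

0.4231


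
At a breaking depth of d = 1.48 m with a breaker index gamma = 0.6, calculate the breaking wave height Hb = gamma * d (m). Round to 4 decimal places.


Hb = gamma * d
Hb = 0.6 * 1.48
Hb = 0.8880 m

0.8880


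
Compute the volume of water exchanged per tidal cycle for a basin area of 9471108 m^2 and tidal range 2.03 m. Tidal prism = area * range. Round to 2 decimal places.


Tidal prism = Area * Tidal range
P = 9471108 * 2.03
P = 19226349.24 m^3

19226349.24


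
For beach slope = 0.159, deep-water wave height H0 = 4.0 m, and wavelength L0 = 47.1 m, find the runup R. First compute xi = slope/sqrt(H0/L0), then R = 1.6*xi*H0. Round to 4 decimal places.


xi = slope / sqrt(H0/L0)
H0/L0 = 4.0/47.1 = 0.084926
sqrt(0.084926) = 0.291420
xi = 0.159 / 0.291420 = 0.545604
R = 1.6 * xi * H0 = 1.6 * 0.545604 * 4.0
R = 3.4919 m

3.4919


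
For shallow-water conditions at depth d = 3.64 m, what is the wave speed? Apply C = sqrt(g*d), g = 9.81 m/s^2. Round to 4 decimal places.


Using the shallow-water approximation:
C = sqrt(g * d) = sqrt(9.81 * 3.64)
C = sqrt(35.7084)
C = 5.9757 m/s

5.9757


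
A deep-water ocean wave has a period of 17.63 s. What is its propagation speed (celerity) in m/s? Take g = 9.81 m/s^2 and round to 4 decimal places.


We use the deep-water celerity formula:
C = g * T / (2 * pi)
C = 9.81 * 17.63 / (2 * 3.14159...)
C = 172.950300 / 6.283185
C = 27.5259 m/s

27.5259


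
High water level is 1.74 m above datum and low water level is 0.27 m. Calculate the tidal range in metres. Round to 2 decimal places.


Tidal range = High water - Low water
Tidal range = 1.74 - (0.27)
Tidal range = 1.47 m

1.47


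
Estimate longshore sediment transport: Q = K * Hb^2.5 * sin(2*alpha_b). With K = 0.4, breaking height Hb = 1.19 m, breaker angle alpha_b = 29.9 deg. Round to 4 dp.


Q = K * Hb^2.5 * sin(2 * alpha_b)
Hb^2.5 = 1.19^2.5 = 1.544783
sin(2 * 29.9) = sin(59.8) = 0.864275
Q = 0.4 * 1.544783 * 0.864275
Q = 0.5340 m^3/s

0.5340


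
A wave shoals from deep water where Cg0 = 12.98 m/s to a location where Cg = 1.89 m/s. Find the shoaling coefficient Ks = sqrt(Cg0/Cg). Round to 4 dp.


Ks = sqrt(Cg0 / Cg)
Ks = sqrt(12.98 / 1.89)
Ks = sqrt(6.8677)
Ks = 2.6206

2.6206


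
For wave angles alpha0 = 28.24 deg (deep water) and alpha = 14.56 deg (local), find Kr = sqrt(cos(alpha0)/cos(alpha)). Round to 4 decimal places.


Kr = sqrt(cos(alpha0) / cos(alpha))
cos(28.24) = 0.880973
cos(14.56) = 0.967885
Kr = sqrt(0.880973 / 0.967885)
Kr = sqrt(0.910205)
Kr = 0.9540

0.9540
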